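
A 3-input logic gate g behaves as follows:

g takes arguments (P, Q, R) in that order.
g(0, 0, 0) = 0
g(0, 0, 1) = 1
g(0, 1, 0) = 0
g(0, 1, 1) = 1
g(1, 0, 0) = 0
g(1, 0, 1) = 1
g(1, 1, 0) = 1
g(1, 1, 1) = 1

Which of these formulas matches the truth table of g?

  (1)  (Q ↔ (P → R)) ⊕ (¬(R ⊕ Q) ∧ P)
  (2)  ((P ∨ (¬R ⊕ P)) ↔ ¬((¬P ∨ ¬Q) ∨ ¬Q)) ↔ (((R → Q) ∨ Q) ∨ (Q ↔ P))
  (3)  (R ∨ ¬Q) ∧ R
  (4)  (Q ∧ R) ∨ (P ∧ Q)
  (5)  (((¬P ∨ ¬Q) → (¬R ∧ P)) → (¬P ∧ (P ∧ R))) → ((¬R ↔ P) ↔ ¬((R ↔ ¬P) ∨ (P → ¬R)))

2

(1): at (0,0,1) it gives 0, but g = 1 — eliminated.
(3): at (1,1,0) it gives 0, but g = 1 — eliminated.
(4): at (0,0,1) it gives 0, but g = 1 — eliminated.
(5): at (0,0,0) it gives 1, but g = 0 — eliminated.
That leaves (2). Evaluating it on every row reproduces the table of g exactly.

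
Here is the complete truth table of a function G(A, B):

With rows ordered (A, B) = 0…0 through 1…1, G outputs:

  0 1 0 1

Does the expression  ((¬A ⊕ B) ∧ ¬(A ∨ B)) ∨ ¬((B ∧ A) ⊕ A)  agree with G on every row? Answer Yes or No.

No

Check the formula against G row by row:
  A=0, B=0: formula gives 1, but G = 0 ✗
A single disagreement suffices: at (0,0) they differ, so the formula does not compute G.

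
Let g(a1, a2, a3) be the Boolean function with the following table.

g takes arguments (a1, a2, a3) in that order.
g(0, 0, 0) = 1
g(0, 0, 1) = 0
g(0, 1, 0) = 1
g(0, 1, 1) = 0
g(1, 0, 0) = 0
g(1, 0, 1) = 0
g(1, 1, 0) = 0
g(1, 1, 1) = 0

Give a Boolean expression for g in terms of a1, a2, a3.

g=1 on 2 inputs: (0,0,0), (0,1,0). Reading each as a conjunction of literals (¬a1·¬a2·¬a3, ¬a1·a2·¬a3) and taking the OR gives the canonical DNF.

g(a1, a2, a3) = ((not a1 and not a2) and not a3) or ((not a1 and a2) and not a3)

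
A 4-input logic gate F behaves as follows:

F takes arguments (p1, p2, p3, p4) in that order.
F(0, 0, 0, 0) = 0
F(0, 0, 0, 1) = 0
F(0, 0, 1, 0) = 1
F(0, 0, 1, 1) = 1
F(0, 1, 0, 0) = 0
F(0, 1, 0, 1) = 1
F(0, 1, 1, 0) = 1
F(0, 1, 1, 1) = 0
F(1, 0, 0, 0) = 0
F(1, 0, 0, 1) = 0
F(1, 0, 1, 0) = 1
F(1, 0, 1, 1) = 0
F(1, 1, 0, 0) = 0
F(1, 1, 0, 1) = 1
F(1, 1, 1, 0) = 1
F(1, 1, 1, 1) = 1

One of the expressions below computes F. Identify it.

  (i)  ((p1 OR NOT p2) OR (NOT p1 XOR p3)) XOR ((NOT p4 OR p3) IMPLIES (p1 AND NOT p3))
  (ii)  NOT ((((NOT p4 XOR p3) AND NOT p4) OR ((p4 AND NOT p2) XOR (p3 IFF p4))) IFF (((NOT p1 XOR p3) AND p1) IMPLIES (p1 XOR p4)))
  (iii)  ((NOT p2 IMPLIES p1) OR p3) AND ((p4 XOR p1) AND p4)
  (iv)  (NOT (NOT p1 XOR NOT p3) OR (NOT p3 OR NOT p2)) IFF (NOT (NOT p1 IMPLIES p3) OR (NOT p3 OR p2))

(i): at (0,0,0,0) it gives 1, but F = 0 — eliminated.
(iii): at (0,0,1,0) it gives 0, but F = 1 — eliminated.
(iv): at (0,0,0,0) it gives 1, but F = 0 — eliminated.
Only (ii) survives; checking it on all 16 rows confirms it matches F.

ii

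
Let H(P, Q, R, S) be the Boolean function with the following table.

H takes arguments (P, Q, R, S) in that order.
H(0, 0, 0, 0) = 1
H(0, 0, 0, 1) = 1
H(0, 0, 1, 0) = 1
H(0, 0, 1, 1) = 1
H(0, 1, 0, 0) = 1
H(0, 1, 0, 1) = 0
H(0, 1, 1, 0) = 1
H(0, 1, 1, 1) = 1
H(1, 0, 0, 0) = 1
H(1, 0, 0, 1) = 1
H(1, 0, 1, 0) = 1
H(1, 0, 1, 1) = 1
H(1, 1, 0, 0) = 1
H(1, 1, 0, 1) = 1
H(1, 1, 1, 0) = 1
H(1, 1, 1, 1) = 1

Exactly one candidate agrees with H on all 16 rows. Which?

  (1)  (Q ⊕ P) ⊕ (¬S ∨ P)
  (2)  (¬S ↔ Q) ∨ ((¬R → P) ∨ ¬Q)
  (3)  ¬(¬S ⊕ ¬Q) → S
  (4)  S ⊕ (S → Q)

2

(1) fails at (0,0,0,1): the formula yields 0, H is 1.
(3) fails at (0,0,0,0): the formula yields 0, H is 1.
(4) fails at (0,1,1,1): the formula yields 0, H is 1.
(2) is the remaining candidate, and it agrees with H on all 16 inputs.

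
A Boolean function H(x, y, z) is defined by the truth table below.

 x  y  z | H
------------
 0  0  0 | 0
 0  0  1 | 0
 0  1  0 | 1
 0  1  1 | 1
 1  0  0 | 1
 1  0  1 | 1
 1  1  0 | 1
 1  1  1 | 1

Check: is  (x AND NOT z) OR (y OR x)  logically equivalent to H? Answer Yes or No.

Yes

Evaluate (x AND NOT z) OR (y OR x) on each row and compare to H:
  x=0, y=0, z=0: formula gives 0, H = 0 ✓
  x=0, y=0, z=1: formula gives 0, H = 0 ✓
  x=0, y=1, z=0: formula gives 1, H = 1 ✓
  x=0, y=1, z=1: formula gives 1, H = 1 ✓
  x=1, y=0, z=0: formula gives 1, H = 1 ✓
  …and likewise for the remaining 3 rows.
All 8 rows match — the expression computes H exactly.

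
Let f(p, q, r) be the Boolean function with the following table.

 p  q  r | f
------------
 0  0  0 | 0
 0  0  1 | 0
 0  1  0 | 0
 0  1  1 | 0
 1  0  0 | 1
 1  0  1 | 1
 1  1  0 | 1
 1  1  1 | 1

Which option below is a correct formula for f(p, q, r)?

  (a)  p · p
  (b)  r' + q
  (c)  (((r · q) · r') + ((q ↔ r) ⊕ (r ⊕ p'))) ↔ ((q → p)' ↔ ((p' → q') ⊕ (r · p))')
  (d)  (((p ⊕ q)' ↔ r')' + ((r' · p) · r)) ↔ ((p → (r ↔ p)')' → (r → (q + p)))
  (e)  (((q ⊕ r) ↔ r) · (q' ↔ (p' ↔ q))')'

a

(b) fails at (0,0,0): the formula yields 1, f is 0.
(c) fails at (0,1,0): the formula yields 1, f is 0.
(d) fails at (0,0,1): the formula yields 1, f is 0.
(e) fails at (0,1,0): the formula yields 1, f is 0.
That leaves (a). Evaluating it on every row reproduces the table of f exactly.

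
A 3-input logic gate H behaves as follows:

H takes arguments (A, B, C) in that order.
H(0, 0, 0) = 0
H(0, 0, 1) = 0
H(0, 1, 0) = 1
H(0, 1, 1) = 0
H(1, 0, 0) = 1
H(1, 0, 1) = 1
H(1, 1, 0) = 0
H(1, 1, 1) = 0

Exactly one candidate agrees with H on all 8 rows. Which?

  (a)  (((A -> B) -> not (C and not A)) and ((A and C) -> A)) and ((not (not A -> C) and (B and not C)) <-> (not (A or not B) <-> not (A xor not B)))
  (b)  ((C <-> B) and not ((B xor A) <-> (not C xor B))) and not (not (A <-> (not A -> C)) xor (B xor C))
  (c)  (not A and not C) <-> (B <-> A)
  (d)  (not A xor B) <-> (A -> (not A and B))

a

(b) disagrees with H on (0,0,0) (formula → 1, table → 0); rule it out.
(c) disagrees with H on (0,0,0) (formula → 1, table → 0); rule it out.
(d) disagrees with H on (0,0,0) (formula → 1, table → 0); rule it out.
That leaves (a). Evaluating it on every row reproduces the table of H exactly.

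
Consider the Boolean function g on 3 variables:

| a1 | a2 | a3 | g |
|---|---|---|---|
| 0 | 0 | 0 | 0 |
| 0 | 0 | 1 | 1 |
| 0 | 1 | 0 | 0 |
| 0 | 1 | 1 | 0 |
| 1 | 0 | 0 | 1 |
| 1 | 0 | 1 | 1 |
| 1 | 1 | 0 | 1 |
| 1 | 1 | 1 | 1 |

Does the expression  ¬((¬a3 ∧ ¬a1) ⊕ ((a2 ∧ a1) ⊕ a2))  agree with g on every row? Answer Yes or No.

No

Evaluate ¬((¬a3 ∧ ¬a1) ⊕ ((a2 ∧ a1) ⊕ a2)) on each row and compare to g:
  a1=0, a2=0, a3=0: formula gives 0, g = 0 ✓
  a1=0, a2=0, a3=1: formula gives 1, g = 1 ✓
  a1=0, a2=1, a3=0: formula gives 1, but g = 0 ✗
Row (0,1,0) is a counterexample, so the formula is not equivalent to g.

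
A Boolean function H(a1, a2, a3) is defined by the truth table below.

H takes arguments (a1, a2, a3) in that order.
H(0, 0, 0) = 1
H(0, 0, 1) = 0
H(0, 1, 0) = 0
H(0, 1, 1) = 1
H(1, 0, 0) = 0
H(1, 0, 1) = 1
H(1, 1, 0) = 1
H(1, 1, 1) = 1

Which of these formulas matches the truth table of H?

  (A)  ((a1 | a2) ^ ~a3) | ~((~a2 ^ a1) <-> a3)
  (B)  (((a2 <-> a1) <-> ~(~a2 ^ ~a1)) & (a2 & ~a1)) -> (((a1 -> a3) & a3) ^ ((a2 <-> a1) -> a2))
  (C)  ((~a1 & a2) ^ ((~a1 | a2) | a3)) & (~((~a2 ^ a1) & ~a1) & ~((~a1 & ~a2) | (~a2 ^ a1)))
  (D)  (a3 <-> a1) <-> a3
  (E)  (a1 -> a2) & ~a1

A

(B) fails at (0,0,1): the formula yields 1, H is 0.
(C) fails at (0,0,0): the formula yields 0, H is 1.
(D) fails at (0,0,0): the formula yields 0, H is 1.
(E) fails at (0,0,1): the formula yields 1, H is 0.
(A) is the remaining candidate, and it agrees with H on all 8 inputs.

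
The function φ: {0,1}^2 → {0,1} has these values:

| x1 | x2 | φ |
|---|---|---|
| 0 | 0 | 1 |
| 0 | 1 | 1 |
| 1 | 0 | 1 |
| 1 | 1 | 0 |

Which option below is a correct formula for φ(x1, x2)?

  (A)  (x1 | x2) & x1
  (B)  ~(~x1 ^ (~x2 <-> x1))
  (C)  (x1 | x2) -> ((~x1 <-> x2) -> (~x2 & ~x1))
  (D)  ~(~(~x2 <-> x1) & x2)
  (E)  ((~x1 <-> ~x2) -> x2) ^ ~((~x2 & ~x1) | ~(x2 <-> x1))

(A): at (0,0) it gives 0, but φ = 1 — eliminated.
(B): at (0,0) it gives 0, but φ = 1 — eliminated.
(C): at (0,1) it gives 0, but φ = 1 — eliminated.
(E): at (0,0) it gives 0, but φ = 1 — eliminated.
Only (D) survives; checking it on all 4 rows confirms it matches φ.

D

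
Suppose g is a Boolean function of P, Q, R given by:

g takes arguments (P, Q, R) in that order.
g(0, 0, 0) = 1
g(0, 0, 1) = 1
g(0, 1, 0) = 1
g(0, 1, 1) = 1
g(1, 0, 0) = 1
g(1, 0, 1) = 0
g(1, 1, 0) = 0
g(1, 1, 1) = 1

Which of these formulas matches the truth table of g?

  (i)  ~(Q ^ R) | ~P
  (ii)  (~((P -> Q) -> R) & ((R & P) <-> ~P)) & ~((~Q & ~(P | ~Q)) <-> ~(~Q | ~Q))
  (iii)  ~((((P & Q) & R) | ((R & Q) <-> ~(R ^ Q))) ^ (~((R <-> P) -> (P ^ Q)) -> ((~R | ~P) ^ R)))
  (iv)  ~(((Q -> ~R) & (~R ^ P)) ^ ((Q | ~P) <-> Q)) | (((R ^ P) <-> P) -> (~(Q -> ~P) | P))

i

(ii): at (0,0,0) it gives 0, but g = 1 — eliminated.
(iii): at (0,0,0) it gives 0, but g = 1 — eliminated.
(iv): at (0,0,0) it gives 0, but g = 1 — eliminated.
(i) is the remaining candidate, and it agrees with g on all 8 inputs.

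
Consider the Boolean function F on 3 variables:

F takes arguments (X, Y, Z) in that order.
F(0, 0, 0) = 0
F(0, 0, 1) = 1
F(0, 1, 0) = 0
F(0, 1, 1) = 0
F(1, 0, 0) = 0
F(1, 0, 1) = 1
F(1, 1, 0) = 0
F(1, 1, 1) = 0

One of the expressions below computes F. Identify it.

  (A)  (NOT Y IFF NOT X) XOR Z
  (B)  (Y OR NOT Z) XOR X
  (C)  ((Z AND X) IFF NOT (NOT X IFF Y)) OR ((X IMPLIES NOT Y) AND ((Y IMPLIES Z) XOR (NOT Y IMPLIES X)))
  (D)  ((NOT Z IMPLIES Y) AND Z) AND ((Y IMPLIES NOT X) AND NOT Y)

D

(A) fails at (0,0,0): the formula yields 1, F is 0.
(B) fails at (0,0,0): the formula yields 1, F is 0.
(C) fails at (0,0,0): the formula yields 1, F is 0.
(D) is the remaining candidate, and it agrees with F on all 8 inputs.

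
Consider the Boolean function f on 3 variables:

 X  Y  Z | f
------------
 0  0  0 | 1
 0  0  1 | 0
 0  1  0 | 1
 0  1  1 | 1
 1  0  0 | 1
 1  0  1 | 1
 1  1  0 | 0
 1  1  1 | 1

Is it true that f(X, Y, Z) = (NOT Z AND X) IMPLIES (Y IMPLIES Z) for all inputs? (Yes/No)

No

Check the formula against f row by row:
  X=0, Y=0, Z=0: formula gives 1, f = 1 ✓
  X=0, Y=0, Z=1: formula gives 1, but f = 0 ✗
Since they disagree at (0,0,1), the expression is not a correct formula for f.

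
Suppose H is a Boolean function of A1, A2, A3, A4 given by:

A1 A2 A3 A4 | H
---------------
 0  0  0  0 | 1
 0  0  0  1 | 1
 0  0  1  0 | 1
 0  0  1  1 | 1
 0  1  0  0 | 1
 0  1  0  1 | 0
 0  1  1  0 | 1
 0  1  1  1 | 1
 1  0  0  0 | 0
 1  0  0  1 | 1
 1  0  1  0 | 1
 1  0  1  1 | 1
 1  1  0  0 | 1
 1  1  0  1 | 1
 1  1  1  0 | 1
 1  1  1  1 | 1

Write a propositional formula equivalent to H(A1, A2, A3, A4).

H(A1, A2, A3, A4) = not ((((not A1 and A2) and not A3) and A4) or (((A1 and not A2) and not A3) and not A4))

There are just 2 zero rows: (0,1,0,1), (1,0,0,0). Their minterms are ¬A1·A2·¬A3·A4, A1·¬A2·¬A3·¬A4; the OR of those covers precisely the 0-outputs, and negating it yields H.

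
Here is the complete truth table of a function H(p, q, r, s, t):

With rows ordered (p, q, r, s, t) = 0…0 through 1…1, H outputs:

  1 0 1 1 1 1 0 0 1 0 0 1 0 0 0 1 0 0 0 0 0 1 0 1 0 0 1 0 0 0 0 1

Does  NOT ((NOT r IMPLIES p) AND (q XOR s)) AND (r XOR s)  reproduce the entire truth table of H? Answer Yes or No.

Test each input against both H and the formula:
  p=0, q=0, r=0, s=0, t=0: formula gives 0, but H = 1 ✗
A single disagreement suffices: at (0,0,0,0,0) they differ, so the formula does not compute H.

No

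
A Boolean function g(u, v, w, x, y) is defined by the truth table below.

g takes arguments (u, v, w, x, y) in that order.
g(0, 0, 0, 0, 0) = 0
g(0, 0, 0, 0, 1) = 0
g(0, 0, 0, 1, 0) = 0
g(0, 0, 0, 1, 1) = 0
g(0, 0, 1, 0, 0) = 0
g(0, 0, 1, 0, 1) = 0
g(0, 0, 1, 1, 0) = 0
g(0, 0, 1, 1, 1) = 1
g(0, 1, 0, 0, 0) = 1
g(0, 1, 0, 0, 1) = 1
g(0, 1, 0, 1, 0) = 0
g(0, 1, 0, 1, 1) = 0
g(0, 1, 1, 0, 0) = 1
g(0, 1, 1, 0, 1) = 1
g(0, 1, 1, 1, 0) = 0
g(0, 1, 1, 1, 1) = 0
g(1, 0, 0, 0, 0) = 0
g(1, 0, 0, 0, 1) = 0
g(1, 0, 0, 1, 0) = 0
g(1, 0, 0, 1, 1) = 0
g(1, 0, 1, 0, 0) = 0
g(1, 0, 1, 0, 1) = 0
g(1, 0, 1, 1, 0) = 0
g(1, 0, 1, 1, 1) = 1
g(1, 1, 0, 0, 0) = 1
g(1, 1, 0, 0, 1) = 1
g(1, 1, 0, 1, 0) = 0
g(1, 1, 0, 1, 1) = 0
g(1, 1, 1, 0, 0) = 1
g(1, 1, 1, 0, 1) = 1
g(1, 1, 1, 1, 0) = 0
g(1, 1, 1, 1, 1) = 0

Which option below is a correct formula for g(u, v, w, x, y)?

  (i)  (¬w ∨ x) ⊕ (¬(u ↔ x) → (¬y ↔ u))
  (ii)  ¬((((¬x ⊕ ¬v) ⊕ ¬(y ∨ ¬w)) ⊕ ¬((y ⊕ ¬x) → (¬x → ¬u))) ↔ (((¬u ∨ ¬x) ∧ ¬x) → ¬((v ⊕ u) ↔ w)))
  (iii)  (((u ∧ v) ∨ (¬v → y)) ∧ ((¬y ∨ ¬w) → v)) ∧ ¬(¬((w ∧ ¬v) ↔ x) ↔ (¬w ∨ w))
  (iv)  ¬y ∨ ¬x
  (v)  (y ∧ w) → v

(i): at (0,0,0,1,0) it gives 1, but g = 0 — eliminated.
(ii): at (0,0,1,0,1) it gives 1, but g = 0 — eliminated.
(iv): at (0,0,0,0,0) it gives 1, but g = 0 — eliminated.
(v): at (0,0,0,0,0) it gives 1, but g = 0 — eliminated.
Only (iii) survives; checking it on all 32 rows confirms it matches g.

iii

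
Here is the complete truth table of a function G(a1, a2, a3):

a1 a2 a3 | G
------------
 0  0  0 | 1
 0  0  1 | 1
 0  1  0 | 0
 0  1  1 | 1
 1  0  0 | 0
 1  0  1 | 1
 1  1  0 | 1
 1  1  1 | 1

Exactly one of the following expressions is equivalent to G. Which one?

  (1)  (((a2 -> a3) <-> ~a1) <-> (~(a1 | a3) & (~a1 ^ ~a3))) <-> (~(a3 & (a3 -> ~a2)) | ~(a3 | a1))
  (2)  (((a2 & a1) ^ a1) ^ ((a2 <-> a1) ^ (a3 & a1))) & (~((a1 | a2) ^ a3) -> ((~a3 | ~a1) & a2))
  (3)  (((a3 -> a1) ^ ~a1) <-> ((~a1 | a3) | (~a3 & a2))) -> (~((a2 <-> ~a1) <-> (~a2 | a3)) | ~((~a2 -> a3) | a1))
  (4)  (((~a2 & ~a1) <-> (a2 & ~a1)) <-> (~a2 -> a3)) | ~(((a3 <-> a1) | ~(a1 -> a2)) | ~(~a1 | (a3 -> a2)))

4

(1): at (0,0,0) it gives 0, but G = 1 — eliminated.
(2): at (0,0,0) it gives 0, but G = 1 — eliminated.
(3): at (0,1,0) it gives 1, but G = 0 — eliminated.
That leaves (4). Evaluating it on every row reproduces the table of G exactly.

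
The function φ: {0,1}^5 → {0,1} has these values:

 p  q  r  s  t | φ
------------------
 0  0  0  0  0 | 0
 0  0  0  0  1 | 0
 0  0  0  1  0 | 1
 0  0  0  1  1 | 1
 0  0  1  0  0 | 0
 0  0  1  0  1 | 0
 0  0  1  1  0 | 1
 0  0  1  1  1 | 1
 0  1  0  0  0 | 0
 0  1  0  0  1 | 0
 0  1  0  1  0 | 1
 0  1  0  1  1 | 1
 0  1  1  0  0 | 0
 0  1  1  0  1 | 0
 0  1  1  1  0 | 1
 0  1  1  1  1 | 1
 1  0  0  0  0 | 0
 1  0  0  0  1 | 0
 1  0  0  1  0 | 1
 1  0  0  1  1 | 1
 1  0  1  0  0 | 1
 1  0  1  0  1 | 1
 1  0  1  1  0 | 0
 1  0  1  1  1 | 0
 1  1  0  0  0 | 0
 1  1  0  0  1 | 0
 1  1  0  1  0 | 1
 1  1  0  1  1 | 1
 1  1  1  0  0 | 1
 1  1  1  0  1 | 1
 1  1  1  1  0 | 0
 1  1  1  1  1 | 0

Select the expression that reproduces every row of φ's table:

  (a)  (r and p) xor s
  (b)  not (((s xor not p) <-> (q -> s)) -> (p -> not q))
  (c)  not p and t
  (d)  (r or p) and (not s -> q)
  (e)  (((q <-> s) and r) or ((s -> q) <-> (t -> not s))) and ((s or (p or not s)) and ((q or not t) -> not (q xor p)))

a

(b) disagrees with φ on (0,0,0,1,0) (formula → 0, table → 1); rule it out.
(c) disagrees with φ on (0,0,0,0,1) (formula → 1, table → 0); rule it out.
(d) disagrees with φ on (0,0,0,1,0) (formula → 0, table → 1); rule it out.
(e) disagrees with φ on (0,0,0,0,0) (formula → 1, table → 0); rule it out.
(a) is the remaining candidate, and it agrees with φ on all 32 inputs.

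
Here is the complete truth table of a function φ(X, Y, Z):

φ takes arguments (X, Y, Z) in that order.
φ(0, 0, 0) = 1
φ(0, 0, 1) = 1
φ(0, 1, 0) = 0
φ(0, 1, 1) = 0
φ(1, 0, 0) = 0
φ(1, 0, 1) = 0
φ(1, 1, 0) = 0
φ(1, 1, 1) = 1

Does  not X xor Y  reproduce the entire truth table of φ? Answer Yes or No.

No

Check the formula against φ row by row:
  X=0, Y=0, Z=0: formula gives 1, φ = 1 ✓
  X=0, Y=0, Z=1: formula gives 1, φ = 1 ✓
  X=0, Y=1, Z=0: formula gives 0, φ = 0 ✓
  X=0, Y=1, Z=1: formula gives 0, φ = 0 ✓
  X=1, Y=0, Z=0: formula gives 0, φ = 0 ✓
  …
  X=1, Y=1, Z=0: formula gives 1, but φ = 0 ✗
Since they disagree at (1,1,0), the expression is not a correct formula for φ.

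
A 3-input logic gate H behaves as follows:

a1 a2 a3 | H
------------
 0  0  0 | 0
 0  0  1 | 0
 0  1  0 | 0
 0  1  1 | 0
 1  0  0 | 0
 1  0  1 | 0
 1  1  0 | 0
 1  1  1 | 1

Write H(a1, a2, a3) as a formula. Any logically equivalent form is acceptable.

H(a1, a2, a3) = (a1 & a2) & a3

The output is 1 only when every input is 1 — the AND of all inputs.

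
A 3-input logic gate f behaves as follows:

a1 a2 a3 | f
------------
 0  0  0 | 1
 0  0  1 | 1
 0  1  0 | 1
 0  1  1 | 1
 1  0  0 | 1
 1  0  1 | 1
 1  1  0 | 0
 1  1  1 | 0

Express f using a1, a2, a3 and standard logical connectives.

There are just 2 zero rows: (1,1,0), (1,1,1). Their minterms are a1·a2·¬a3, a1·a2·a3; the OR of those covers precisely the 0-outputs, and negating it yields f.

f(a1, a2, a3) = ¬(((a1 ∧ a2) ∧ ¬a3) ∨ ((a1 ∧ a2) ∧ a3))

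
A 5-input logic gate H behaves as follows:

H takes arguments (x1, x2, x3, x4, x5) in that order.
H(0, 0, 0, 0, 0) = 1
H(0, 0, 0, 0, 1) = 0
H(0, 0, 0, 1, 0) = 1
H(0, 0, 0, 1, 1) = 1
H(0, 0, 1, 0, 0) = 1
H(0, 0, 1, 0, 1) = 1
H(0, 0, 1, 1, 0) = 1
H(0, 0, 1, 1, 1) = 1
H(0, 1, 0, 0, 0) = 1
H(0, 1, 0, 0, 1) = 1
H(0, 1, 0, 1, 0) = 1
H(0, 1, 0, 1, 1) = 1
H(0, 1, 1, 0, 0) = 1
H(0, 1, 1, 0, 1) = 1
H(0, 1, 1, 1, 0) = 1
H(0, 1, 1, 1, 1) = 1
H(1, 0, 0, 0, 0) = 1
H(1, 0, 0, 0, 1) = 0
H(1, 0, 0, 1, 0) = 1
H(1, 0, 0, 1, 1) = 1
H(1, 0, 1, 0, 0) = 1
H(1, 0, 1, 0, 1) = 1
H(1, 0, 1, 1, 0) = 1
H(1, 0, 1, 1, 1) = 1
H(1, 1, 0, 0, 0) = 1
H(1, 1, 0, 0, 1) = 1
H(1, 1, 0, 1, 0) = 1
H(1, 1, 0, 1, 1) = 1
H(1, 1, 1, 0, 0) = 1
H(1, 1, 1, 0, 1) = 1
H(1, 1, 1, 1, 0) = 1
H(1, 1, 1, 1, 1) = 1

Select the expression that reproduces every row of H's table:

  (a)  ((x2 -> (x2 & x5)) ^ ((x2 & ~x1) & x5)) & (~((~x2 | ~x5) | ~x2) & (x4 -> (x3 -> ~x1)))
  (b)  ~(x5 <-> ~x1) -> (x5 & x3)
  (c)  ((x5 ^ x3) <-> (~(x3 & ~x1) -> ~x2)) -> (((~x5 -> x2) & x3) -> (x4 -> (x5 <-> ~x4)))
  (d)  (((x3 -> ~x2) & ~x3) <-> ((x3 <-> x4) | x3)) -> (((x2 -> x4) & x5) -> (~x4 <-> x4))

d

(a) fails at (0,0,0,0,0): the formula yields 0, H is 1.
(b) fails at (0,0,0,0,0): the formula yields 0, H is 1.
(c) fails at (0,0,0,0,1): the formula yields 1, H is 0.
Only (d) survives; checking it on all 32 rows confirms it matches H.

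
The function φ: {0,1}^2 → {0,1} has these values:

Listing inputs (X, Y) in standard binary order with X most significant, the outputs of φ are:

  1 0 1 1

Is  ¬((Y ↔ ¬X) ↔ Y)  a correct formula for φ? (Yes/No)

Check the formula against φ row by row:
  X=0, Y=0: formula gives 0, but φ = 1 ✗
A single disagreement suffices: at (0,0) they differ, so the formula does not compute φ.

No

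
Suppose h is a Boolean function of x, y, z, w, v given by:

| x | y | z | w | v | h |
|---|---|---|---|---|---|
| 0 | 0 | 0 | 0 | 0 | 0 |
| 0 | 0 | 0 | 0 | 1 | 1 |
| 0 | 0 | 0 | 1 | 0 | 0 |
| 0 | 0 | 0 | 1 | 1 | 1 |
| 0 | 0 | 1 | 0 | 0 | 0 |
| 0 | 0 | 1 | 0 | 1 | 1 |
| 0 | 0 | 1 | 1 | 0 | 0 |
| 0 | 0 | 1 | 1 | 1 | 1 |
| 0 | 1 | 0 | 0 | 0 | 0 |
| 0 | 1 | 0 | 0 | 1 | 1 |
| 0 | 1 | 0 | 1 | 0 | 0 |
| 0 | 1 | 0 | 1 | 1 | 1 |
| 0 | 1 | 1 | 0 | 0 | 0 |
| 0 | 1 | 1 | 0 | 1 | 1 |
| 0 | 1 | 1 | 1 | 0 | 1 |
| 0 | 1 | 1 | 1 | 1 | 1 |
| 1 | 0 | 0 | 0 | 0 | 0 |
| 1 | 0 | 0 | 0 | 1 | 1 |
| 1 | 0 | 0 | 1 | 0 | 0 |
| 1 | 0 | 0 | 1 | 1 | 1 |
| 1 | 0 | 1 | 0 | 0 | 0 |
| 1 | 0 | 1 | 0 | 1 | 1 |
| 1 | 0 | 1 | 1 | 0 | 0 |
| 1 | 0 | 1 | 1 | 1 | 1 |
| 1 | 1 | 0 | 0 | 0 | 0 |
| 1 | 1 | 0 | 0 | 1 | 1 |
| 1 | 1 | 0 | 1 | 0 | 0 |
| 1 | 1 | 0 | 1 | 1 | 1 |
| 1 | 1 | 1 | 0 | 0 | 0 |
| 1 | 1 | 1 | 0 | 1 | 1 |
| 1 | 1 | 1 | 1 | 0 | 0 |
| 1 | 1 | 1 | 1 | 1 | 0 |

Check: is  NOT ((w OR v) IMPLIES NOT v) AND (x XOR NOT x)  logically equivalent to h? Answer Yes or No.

Check the formula against h row by row:
  x=0, y=0, z=0, w=0, v=0: formula gives 0, h = 0 ✓
  x=0, y=0, z=0, w=0, v=1: formula gives 1, h = 1 ✓
  x=0, y=0, z=0, w=1, v=0: formula gives 0, h = 0 ✓
  x=0, y=0, z=0, w=1, v=1: formula gives 1, h = 1 ✓
  …
  x=0, y=1, z=1, w=1, v=0: formula gives 0, but h = 1 ✗
Since they disagree at (0,1,1,1,0), the expression is not a correct formula for h.

No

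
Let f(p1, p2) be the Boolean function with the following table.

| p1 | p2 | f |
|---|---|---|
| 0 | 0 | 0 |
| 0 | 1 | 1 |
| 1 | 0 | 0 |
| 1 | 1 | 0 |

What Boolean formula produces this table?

1 only at (0,1): NOT p1 AND p2.

f(p1, p2) = ~p1 & p2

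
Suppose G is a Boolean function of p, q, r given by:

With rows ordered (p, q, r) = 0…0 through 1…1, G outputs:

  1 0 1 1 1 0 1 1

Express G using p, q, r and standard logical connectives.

There are just 2 zero rows: (0,0,1), (1,0,1). Their minterms are ¬p·¬q·r, p·¬q·r; the OR of those covers precisely the 0-outputs, and negating it yields G.

G(p, q, r) = ~(((~p & ~q) & r) | ((p & ~q) & r))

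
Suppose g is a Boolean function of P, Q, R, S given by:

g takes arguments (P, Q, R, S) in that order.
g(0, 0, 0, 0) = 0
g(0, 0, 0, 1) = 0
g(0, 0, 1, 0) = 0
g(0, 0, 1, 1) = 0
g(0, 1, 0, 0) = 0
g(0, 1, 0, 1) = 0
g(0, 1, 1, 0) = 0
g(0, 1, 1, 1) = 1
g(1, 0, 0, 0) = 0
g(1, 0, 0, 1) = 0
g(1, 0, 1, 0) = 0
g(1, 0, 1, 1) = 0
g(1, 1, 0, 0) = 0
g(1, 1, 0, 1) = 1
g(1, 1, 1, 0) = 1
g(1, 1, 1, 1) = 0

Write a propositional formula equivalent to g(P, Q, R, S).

The 1-rows are (0,1,1,1), (1,1,0,1), (1,1,1,0). Each contributes one minterm — ¬P·Q·R·S; P·Q·¬R·S; P·Q·R·¬S — and their disjunction is a sum-of-products form of g.

g(P, Q, R, S) = ((((not P and Q) and R) and S) or (((P and Q) and not R) and S)) or (((P and Q) and R) and not S)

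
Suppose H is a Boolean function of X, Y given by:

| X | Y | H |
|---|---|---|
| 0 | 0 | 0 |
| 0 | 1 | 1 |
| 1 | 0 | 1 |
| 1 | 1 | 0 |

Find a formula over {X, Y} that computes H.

H(X, Y) = X ⊕ Y

The output is 1 exactly when an odd number of inputs are 1 — the 2-way XOR (parity).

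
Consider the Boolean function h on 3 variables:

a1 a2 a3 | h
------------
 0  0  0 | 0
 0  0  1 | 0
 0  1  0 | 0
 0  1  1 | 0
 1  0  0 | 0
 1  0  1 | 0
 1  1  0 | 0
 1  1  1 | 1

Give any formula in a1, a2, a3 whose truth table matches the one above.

h(a1, a2, a3) = (a1 and a2) and a3

The output is 1 only when every input is 1 — the AND of all inputs.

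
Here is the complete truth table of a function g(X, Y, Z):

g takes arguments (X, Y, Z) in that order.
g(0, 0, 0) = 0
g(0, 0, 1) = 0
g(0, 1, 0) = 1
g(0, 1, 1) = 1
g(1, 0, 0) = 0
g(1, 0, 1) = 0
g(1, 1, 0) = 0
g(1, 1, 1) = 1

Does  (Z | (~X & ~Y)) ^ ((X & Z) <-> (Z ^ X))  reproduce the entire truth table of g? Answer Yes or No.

No

Evaluate (Z | (~X & ~Y)) ^ ((X & Z) <-> (Z ^ X)) on each row and compare to g:
  X=0, Y=0, Z=0: formula gives 0, g = 0 ✓
  X=0, Y=0, Z=1: formula gives 1, but g = 0 ✗
Row (0,0,1) is a counterexample, so the formula is not equivalent to g.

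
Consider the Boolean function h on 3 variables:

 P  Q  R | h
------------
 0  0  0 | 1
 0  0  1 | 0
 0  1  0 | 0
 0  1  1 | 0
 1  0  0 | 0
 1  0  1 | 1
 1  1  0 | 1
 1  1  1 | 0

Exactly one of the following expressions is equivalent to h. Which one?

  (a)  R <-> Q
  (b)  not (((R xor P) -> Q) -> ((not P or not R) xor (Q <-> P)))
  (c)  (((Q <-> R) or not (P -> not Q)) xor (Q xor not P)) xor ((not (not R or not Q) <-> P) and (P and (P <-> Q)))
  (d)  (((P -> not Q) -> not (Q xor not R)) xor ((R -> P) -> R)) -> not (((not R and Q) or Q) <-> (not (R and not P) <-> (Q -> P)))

b

(a) disagrees with h on (0,1,1) (formula → 1, table → 0); rule it out.
(c) disagrees with h on (0,0,0) (formula → 0, table → 1); rule it out.
(d) disagrees with h on (0,0,1) (formula → 1, table → 0); rule it out.
Only (b) survives; checking it on all 8 rows confirms it matches h.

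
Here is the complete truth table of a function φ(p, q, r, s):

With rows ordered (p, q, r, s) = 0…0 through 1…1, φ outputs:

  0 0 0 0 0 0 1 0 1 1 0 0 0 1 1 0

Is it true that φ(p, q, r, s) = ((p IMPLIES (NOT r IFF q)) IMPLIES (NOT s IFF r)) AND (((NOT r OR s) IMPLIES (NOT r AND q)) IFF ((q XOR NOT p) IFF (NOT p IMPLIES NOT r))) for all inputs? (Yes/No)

Evaluate ((p IMPLIES (NOT r IFF q)) IMPLIES (NOT s IFF r)) AND (((NOT r OR s) IMPLIES (NOT r AND q)) IFF ((q XOR NOT p) IFF (NOT p IMPLIES NOT r))) on each row and compare to φ:
  p=0, q=0, r=0, s=0: formula gives 0, φ = 0 ✓
  p=0, q=0, r=0, s=1: formula gives 0, φ = 0 ✓
  p=0, q=0, r=1, s=0: formula gives 0, φ = 0 ✓
  p=0, q=0, r=1, s=1: formula gives 0, φ = 0 ✓
  … (the remaining 12 rows also agree.)
Every row agrees, so the formula is equivalent.

Yes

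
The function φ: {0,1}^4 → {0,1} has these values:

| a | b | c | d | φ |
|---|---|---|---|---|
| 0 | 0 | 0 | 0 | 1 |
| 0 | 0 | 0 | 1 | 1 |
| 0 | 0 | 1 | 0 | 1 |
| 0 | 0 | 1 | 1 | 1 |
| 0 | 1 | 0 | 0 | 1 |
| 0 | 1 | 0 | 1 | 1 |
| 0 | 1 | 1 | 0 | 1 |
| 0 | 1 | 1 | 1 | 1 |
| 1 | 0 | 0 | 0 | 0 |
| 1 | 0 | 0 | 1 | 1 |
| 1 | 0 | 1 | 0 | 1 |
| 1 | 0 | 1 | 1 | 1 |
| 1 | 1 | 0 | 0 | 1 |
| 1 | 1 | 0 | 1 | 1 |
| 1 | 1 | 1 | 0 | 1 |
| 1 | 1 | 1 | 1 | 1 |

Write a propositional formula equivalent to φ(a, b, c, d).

φ(a, b, c, d) = NOT (((a AND NOT b) AND NOT c) AND NOT d)

Only row (1,0,0,0) gives 0. So φ is 1 everywhere except there — the complement of the minterm a·¬b·¬c·¬d.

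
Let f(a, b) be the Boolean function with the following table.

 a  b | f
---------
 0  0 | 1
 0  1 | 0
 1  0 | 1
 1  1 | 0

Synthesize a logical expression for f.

f(a, b) = b'

The output is the negation of b.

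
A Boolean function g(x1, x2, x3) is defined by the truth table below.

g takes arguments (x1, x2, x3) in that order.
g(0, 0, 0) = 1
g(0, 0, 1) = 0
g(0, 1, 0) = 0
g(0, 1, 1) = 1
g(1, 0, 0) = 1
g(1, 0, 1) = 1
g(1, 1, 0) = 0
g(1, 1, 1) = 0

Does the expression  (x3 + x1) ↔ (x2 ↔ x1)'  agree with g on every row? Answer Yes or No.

Yes

Test each input against both g and the formula:
  x1=0, x2=0, x3=0: formula gives 1, g = 1 ✓
  x1=0, x2=0, x3=1: formula gives 0, g = 0 ✓
  x1=0, x2=1, x3=0: formula gives 0, g = 0 ✓
  x1=0, x2=1, x3=1: formula gives 1, g = 1 ✓
  x1=1, x2=0, x3=0: formula gives 1, g = 1 ✓
  …and likewise for the remaining 3 rows.
All 8 rows match — the expression computes g exactly.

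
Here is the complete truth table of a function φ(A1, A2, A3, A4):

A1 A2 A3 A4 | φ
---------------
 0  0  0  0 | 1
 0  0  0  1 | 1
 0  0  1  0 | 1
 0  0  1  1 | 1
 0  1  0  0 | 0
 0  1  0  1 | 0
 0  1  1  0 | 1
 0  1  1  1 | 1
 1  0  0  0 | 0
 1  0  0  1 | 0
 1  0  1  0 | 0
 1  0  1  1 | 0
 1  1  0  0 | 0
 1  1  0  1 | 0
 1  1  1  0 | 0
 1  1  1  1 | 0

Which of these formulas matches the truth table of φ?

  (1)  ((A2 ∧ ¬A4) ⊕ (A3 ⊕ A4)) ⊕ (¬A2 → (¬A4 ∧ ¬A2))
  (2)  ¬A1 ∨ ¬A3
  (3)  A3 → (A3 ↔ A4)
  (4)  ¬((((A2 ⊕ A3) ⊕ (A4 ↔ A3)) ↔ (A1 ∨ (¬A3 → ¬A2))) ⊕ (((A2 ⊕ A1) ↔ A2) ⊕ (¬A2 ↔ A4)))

(1) fails at (0,0,1,0): the formula yields 0, φ is 1.
(2) fails at (0,1,0,0): the formula yields 1, φ is 0.
(3) fails at (0,0,1,0): the formula yields 0, φ is 1.
(4) is the remaining candidate, and it agrees with φ on all 16 inputs.

4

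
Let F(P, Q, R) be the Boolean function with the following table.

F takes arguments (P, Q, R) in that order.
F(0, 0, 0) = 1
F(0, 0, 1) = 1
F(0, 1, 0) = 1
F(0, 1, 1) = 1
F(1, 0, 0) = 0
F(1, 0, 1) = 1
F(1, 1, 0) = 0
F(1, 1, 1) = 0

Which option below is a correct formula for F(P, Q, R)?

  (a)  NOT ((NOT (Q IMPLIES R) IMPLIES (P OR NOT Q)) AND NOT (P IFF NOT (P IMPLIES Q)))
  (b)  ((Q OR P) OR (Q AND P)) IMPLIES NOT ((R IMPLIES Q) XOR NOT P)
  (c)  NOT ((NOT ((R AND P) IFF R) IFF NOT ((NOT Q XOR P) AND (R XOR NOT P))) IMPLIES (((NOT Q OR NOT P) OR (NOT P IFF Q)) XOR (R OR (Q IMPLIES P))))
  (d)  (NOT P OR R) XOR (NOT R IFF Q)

b

(a) fails at (1,0,0): the formula yields 1, F is 0.
(c) fails at (0,1,0): the formula yields 0, F is 1.
(d) fails at (0,0,1): the formula yields 0, F is 1.
That leaves (b). Evaluating it on every row reproduces the table of F exactly.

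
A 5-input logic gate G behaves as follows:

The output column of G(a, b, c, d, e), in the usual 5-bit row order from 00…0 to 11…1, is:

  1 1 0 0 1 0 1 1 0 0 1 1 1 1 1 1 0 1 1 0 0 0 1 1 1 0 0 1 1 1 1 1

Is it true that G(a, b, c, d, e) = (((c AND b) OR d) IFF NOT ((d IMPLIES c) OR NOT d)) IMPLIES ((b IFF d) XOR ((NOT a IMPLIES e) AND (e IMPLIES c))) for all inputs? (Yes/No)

Yes

Test each input against both G and the formula:
  a=0, b=0, c=0, d=0, e=0: formula gives 1, G = 1 ✓
  a=0, b=0, c=0, d=0, e=1: formula gives 1, G = 1 ✓
  a=0, b=0, c=0, d=1, e=0: formula gives 0, G = 0 ✓
  a=0, b=0, c=0, d=1, e=1: formula gives 0, G = 0 ✓
  …and likewise for the remaining 28 rows.
Every row agrees, so the formula is equivalent.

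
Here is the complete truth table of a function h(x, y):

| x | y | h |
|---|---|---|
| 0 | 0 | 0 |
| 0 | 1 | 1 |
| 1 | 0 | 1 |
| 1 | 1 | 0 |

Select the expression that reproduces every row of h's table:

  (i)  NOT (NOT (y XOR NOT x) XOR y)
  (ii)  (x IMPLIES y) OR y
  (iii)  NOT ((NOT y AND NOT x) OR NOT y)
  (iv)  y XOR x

iv

(i) disagrees with h on (0,0) (formula → 1, table → 0); rule it out.
(ii) disagrees with h on (0,0) (formula → 1, table → 0); rule it out.
(iii) disagrees with h on (1,0) (formula → 0, table → 1); rule it out.
(iv) is the remaining candidate, and it agrees with h on all 4 inputs.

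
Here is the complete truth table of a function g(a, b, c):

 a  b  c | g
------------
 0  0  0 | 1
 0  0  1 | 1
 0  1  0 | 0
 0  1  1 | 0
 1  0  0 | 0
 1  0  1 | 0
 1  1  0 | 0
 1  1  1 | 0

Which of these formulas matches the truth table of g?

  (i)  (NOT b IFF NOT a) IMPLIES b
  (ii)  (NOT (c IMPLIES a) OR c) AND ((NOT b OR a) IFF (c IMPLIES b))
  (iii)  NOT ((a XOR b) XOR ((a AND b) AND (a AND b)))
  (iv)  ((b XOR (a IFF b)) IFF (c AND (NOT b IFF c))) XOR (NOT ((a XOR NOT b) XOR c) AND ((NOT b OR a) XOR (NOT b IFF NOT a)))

(i): at (0,0,0) it gives 0, but g = 1 — eliminated.
(ii): at (0,0,0) it gives 0, but g = 1 — eliminated.
(iv): at (0,0,0) it gives 0, but g = 1 — eliminated.
(iii) is the remaining candidate, and it agrees with g on all 8 inputs.

iii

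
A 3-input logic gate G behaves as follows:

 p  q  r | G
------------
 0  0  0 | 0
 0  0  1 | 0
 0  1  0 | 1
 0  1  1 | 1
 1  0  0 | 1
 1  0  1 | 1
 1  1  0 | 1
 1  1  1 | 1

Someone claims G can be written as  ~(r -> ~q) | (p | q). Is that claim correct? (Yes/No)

Yes

Check the formula against G row by row:
  p=0, q=0, r=0: formula gives 0, G = 0 ✓
  p=0, q=0, r=1: formula gives 0, G = 0 ✓
  p=0, q=1, r=0: formula gives 1, G = 1 ✓
  p=0, q=1, r=1: formula gives 1, G = 1 ✓
  p=1, q=0, r=0: formula gives 1, G = 1 ✓
  … (the remaining 3 rows also agree.)
Every row agrees, so the formula is equivalent.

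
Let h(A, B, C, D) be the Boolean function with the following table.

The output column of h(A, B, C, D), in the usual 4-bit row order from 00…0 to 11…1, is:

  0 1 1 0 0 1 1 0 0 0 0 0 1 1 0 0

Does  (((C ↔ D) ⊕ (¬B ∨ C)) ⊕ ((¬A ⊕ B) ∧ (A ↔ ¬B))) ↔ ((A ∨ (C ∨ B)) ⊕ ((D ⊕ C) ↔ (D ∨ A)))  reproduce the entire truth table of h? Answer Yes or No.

Yes

Test each input against both h and the formula:
  A=0, B=0, C=0, D=0: formula gives 0, h = 0 ✓
  A=0, B=0, C=0, D=1: formula gives 1, h = 1 ✓
  A=0, B=0, C=1, D=0: formula gives 1, h = 1 ✓
  A=0, B=0, C=1, D=1: formula gives 0, h = 0 ✓
  … (the remaining 12 rows also agree.)
All 16 rows match — the expression computes h exactly.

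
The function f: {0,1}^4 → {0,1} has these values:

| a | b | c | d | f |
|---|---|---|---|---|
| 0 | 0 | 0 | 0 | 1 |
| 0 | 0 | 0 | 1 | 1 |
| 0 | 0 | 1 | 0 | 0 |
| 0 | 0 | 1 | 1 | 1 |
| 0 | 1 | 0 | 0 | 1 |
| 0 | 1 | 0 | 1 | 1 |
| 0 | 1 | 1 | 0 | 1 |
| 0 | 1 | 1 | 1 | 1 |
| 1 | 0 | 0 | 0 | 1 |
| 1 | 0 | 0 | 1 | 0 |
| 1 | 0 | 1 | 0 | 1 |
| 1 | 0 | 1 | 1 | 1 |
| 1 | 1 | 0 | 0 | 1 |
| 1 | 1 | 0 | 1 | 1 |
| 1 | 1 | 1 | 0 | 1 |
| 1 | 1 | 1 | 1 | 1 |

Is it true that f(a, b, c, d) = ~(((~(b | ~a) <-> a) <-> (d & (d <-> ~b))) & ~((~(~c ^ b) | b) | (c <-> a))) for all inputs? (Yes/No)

No

Evaluate ~(((~(b | ~a) <-> a) <-> (d & (d <-> ~b))) & ~((~(~c ^ b) | b) | (c <-> a))) on each row and compare to f:
  a=0, b=0, c=0, d=0: formula gives 1, f = 1 ✓
  a=0, b=0, c=0, d=1: formula gives 1, f = 1 ✓
  a=0, b=0, c=1, d=0: formula gives 1, but f = 0 ✗
Since they disagree at (0,0,1,0), the expression is not a correct formula for f.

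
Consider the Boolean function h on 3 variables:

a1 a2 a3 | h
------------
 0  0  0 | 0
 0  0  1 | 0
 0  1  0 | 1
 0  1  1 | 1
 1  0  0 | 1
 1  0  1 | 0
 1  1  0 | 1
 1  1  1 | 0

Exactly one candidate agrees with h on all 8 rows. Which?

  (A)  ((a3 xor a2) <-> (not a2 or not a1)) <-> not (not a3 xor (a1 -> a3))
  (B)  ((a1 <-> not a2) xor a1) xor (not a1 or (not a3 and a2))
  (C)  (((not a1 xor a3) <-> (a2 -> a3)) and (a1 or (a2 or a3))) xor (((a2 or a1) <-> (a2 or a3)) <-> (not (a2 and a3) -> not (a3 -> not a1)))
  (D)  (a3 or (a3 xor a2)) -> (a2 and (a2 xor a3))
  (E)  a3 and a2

A

(B): at (0,0,0) it gives 1, but h = 0 — eliminated.
(C): at (0,0,1) it gives 1, but h = 0 — eliminated.
(D): at (0,0,0) it gives 1, but h = 0 — eliminated.
(E): at (0,1,0) it gives 0, but h = 1 — eliminated.
(A) is the remaining candidate, and it agrees with h on all 8 inputs.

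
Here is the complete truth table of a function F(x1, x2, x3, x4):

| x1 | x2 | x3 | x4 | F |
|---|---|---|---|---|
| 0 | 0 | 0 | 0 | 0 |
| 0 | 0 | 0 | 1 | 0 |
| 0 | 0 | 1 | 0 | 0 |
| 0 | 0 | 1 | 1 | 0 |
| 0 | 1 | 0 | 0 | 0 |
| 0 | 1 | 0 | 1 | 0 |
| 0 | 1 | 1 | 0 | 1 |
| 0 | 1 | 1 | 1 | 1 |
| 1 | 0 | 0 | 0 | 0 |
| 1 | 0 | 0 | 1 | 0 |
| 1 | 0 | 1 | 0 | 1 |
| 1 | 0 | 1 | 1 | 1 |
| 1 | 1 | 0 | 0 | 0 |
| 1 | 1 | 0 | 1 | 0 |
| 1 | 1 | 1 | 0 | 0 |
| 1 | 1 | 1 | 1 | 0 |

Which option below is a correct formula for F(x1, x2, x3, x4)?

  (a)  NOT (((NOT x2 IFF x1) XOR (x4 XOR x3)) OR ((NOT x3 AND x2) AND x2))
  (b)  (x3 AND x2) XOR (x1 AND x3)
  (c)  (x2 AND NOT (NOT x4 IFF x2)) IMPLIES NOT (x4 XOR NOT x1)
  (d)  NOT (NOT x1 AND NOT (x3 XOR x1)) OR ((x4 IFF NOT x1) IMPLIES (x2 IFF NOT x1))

(a) fails at (0,0,0,0): the formula yields 1, F is 0.
(c) fails at (0,0,0,0): the formula yields 1, F is 0.
(d) fails at (0,0,0,0): the formula yields 1, F is 0.
That leaves (b). Evaluating it on every row reproduces the table of F exactly.

b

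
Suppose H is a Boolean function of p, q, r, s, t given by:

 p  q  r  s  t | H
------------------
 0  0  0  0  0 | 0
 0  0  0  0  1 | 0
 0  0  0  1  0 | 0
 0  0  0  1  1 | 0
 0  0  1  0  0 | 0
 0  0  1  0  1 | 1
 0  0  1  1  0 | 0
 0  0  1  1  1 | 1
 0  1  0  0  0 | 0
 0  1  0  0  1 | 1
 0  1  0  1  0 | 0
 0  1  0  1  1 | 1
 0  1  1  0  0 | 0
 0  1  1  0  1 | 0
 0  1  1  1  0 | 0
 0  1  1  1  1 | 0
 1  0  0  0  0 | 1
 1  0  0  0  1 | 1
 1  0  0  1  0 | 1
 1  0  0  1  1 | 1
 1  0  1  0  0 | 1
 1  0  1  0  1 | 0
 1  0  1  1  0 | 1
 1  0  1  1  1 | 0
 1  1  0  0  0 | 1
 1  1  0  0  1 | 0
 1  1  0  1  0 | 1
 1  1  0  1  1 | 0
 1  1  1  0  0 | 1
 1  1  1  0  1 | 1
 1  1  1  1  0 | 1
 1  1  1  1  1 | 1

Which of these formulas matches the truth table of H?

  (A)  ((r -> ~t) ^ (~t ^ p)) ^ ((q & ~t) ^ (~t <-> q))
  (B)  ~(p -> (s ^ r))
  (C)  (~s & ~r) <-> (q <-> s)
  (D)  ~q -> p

(B) fails at (0,0,1,0,1): the formula yields 0, H is 1.
(C) fails at (0,0,0,0,0): the formula yields 1, H is 0.
(D) fails at (0,0,1,0,1): the formula yields 0, H is 1.
Only (A) survives; checking it on all 32 rows confirms it matches H.

A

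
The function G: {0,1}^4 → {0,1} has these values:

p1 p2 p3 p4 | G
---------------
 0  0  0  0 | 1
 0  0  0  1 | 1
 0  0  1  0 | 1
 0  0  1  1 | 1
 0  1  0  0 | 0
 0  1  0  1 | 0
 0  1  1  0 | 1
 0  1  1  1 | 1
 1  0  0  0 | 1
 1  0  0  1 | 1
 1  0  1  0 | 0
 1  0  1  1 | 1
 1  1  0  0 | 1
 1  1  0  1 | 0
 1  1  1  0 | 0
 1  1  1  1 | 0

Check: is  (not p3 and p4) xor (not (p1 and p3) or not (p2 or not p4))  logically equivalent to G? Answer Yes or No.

Test each input against both G and the formula:
  p1=0, p2=0, p3=0, p4=0: formula gives 1, G = 1 ✓
  p1=0, p2=0, p3=0, p4=1: formula gives 0, but G = 1 ✗
Row (0,0,0,1) is a counterexample, so the formula is not equivalent to G.

No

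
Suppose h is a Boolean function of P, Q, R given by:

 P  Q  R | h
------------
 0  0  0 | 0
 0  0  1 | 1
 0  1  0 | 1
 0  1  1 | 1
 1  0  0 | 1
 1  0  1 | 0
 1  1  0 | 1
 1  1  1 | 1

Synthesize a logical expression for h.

The 0-rows are (0,0,0), (1,0,1). Take each as a conjunction (¬P·¬Q·¬R, P·¬Q·R), form their disjunction, and complement — that gives a formula that is 1 everywhere h is.

h(P, Q, R) = not (((not P and not Q) and not R) or ((P and not Q) and R))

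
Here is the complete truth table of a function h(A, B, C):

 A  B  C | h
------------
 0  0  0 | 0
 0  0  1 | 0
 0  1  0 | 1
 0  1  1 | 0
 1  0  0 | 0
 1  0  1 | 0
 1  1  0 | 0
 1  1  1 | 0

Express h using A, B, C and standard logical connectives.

Only row (0,1,0) gives 1. That row's minterm ¬A·B·¬C is h directly.

h(A, B, C) = (~A & B) & ~C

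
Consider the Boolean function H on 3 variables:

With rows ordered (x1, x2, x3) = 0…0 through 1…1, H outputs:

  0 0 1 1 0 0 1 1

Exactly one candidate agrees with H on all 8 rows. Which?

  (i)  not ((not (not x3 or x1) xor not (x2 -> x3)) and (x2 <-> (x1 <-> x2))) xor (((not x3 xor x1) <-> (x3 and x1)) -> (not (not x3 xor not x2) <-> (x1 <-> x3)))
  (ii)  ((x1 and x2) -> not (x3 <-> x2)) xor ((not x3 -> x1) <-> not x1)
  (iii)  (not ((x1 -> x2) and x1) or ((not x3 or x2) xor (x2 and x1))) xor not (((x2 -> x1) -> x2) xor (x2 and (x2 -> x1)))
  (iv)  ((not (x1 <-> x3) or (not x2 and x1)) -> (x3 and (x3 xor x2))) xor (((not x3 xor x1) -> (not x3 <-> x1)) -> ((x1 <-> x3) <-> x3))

iii

(i) fails at (0,1,0): the formula yields 0, H is 1.
(ii) fails at (0,0,0): the formula yields 1, H is 0.
(iv) fails at (0,0,1): the formula yields 1, H is 0.
Only (iii) survives; checking it on all 8 rows confirms it matches H.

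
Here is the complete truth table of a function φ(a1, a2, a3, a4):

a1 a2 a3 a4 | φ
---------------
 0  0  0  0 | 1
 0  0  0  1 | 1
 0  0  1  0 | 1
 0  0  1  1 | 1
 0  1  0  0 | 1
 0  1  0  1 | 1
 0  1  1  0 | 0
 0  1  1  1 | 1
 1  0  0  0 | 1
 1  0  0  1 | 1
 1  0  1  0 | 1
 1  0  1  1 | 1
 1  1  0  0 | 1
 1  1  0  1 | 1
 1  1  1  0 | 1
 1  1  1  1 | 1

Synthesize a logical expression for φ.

φ(a1, a2, a3, a4) = (((a1' · a2) · a3) · a4')'

φ is 0 on exactly one input, (0,1,1,0), whose minterm is ¬a1·a2·a3·¬a4. So φ is the negation of that single conjunction.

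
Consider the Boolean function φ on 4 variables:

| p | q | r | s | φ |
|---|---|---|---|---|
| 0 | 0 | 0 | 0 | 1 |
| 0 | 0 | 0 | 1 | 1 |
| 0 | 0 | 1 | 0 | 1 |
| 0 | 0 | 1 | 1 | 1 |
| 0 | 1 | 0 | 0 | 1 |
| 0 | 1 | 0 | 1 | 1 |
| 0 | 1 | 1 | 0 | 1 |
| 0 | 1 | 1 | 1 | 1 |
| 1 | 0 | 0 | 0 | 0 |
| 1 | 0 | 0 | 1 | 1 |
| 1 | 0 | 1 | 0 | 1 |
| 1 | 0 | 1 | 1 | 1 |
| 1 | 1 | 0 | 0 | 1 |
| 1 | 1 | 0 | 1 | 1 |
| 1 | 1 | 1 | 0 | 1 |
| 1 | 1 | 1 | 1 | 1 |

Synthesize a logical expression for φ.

Only row (1,0,0,0) gives 0. So φ is 1 everywhere except there — the complement of the minterm p·¬q·¬r·¬s.

φ(p, q, r, s) = ~(((p & ~q) & ~r) & ~s)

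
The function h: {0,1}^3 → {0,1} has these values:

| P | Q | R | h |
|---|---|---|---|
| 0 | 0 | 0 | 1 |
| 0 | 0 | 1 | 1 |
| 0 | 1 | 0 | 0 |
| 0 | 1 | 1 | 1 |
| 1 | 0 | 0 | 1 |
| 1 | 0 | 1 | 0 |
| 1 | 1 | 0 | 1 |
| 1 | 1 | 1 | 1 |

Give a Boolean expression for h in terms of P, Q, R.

h(P, Q, R) = NOT (((NOT P AND Q) AND NOT R) OR ((P AND NOT Q) AND R))

There are just 2 zero rows: (0,1,0), (1,0,1). Their minterms are ¬P·Q·¬R, P·¬Q·R; the OR of those covers precisely the 0-outputs, and negating it yields h.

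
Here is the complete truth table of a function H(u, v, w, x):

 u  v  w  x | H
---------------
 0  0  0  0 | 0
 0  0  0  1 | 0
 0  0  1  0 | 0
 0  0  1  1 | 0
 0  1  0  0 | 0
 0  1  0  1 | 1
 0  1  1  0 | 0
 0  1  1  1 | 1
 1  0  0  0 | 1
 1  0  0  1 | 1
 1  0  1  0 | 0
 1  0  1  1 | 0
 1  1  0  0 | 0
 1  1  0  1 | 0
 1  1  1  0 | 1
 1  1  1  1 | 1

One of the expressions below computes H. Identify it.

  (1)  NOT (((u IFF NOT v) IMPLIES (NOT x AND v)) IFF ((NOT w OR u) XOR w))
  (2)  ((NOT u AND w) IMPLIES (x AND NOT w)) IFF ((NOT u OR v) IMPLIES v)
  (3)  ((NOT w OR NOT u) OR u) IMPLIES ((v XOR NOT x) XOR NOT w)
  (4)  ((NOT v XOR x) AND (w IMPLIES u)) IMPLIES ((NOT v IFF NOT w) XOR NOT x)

(2) fails at (0,0,1,0): the formula yields 1, H is 0.
(3) fails at (0,0,0,1): the formula yields 1, H is 0.
(4) fails at (0,0,0,1): the formula yields 1, H is 0.
Only (1) survives; checking it on all 16 rows confirms it matches H.

1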